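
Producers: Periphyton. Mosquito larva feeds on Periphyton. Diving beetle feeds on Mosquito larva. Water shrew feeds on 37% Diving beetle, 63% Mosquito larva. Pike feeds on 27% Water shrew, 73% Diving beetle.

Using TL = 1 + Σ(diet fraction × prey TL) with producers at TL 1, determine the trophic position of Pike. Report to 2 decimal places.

4.10

Mosquito larva: 1 + 1 = 2
Diving beetle: 1 + 2 = 3
Water shrew: 1 + (0.37×3 + 0.63×2) = 3.37
Pike: 1 + (0.27×3.37 + 0.73×3) = 4.0999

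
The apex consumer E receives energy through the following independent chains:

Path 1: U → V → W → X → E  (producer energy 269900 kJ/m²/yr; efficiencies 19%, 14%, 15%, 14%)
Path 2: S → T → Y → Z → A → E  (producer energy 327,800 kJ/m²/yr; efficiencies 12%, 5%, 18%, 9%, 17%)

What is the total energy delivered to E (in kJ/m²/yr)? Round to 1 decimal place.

156.2 kJ/m²/yr

Path 1: 269900 × 0.19 × 0.14 × 0.15 × 0.14 = 150.76614 kJ/m²/yr
Path 2: 327800 × 0.12 × 0.05 × 0.18 × 0.09 × 0.17 = 5.4165672 kJ/m²/yr
Total at E: 150.76614 + 5.4165672 = 156.1827072 kJ/m²/yr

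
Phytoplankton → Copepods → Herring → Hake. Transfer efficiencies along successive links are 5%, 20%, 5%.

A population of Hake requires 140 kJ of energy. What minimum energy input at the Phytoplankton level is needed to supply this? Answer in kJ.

280000 kJ

Cumulative transfer efficiency: 0.05 × 0.2 × 0.05 = 0.0005
Phytoplankton energy = 140 / 0.0005 = 280000 kJ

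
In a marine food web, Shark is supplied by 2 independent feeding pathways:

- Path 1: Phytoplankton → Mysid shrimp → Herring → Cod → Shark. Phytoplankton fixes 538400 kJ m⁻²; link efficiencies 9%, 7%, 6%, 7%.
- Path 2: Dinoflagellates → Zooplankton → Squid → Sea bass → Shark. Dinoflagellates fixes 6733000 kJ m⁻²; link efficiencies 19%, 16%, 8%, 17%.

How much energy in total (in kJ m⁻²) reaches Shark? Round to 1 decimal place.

2797.9 kJ m⁻²

Path 1: 538400 × 0.09 × 0.07 × 0.06 × 0.07 = 14.246064 kJ m⁻²
Path 2: 6733000 × 0.19 × 0.16 × 0.08 × 0.17 = 2783.69152 kJ m⁻²
Total at Shark: 14.246064 + 2783.69152 = 2797.937584 kJ m⁻²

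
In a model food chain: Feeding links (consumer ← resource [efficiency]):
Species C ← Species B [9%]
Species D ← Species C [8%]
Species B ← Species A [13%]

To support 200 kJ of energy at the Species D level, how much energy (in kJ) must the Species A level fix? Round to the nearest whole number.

Cumulative transfer efficiency: 0.13 × 0.09 × 0.08 = 0.000936
Species A energy = 200 / 0.000936 = 213675 kJ

213675 kJ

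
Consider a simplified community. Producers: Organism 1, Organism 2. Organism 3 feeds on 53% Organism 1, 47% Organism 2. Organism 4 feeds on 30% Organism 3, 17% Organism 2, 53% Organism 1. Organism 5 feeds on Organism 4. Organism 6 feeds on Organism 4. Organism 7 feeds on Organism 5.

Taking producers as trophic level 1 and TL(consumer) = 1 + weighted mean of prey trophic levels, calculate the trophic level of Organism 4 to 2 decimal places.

Organism 3: 1 + (0.53×1 + 0.47×1) = 2
Organism 4: 1 + (0.3×2 + 0.17×1 + 0.53×1) = 2.3
Organism 5: 1 + 2.3 = 3.3
Organism 6: 1 + 2.3 = 3.3
Organism 7: 1 + 3.3 = 4.3

2.30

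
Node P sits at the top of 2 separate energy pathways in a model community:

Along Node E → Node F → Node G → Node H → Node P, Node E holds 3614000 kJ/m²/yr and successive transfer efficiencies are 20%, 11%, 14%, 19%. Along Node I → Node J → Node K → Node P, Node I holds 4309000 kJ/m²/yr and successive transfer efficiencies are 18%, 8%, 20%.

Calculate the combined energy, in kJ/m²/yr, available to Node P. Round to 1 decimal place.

14524.8 kJ/m²/yr

Via Node E: 3614000 × 0.2 × 0.11 × 0.14 × 0.19 = 2114.9128 kJ/m²/yr
Via Node I: 4309000 × 0.18 × 0.08 × 0.2 = 12409.92 kJ/m²/yr
Total at Node P: 2114.9128 + 12409.92 = 14524.8328 kJ/m²/yr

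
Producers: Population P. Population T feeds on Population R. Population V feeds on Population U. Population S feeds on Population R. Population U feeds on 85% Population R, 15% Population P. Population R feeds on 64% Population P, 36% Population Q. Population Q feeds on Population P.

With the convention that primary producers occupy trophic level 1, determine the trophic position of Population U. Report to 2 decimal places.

3.16

Population Q: 1 + 1 = 2
Population R: 1 + (0.64×1 + 0.36×2) = 2.36
Population S: 1 + 2.36 = 3.36
Population T: 1 + 2.36 = 3.36
Population U: 1 + (0.85×2.36 + 0.15×1) = 3.156
Population V: 1 + 3.156 = 4.156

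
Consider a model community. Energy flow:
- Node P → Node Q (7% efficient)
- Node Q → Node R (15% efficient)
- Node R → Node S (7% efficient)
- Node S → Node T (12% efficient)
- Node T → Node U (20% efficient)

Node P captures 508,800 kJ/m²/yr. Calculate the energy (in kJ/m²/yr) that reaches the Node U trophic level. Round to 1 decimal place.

9.0 kJ/m²/yr

Node Q: 508800 × 0.07 = 35616 kJ/m²/yr
Node R: 35616 × 0.15 = 5342.4 kJ/m²/yr
Node S: 5342.4 × 0.07 = 373.968 kJ/m²/yr
Node T: 373.968 × 0.12 = 44.87616 kJ/m²/yr
Node U: 44.87616 × 0.2 = 8.975232 kJ/m²/yr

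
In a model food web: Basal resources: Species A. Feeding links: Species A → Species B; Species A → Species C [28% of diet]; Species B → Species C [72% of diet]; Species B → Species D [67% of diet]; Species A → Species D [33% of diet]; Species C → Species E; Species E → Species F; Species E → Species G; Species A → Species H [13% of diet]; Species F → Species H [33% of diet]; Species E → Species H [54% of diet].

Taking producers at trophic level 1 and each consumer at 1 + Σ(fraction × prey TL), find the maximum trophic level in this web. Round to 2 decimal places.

Species B: 1 + 1 = 2
Species C: 1 + (0.28×1 + 0.72×2) = 2.72
Species D: 1 + (0.67×2 + 0.33×1) = 2.67
Species E: 1 + 2.72 = 3.72
Species F: 1 + 3.72 = 4.72
Species G: 1 + 3.72 = 4.72
Species H: 1 + (0.13×1 + 0.33×4.72 + 0.54×3.72) = 4.6964

4.72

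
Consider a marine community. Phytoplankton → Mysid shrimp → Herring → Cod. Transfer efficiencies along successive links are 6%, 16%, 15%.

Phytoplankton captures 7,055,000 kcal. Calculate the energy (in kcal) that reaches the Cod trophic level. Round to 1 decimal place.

10159.2 kcal

Mysid shrimp: 7055000 × 0.06 = 423300 kcal
Herring: 423300 × 0.16 = 67728 kcal
Cod: 67728 × 0.15 = 10159.2 kcal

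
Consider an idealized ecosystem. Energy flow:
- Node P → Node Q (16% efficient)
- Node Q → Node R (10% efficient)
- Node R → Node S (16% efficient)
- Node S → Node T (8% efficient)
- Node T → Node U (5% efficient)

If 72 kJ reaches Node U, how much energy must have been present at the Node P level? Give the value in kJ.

Cumulative transfer efficiency: 0.16 × 0.1 × 0.16 × 0.08 × 0.05 = 0.00001024
Node P energy = 72 / 0.00001024 = 7031250 kJ

7031250 kJ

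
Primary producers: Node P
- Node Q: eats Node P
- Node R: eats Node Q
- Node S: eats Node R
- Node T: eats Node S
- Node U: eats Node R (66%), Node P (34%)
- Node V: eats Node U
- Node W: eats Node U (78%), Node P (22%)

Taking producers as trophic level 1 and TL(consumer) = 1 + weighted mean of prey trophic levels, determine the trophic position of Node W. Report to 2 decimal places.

Node Q: 1 + 1 = 2
Node R: 1 + 2 = 3
Node S: 1 + 3 = 4
Node T: 1 + 4 = 5
Node U: 1 + (0.66×3 + 0.34×1) = 3.32
Node V: 1 + 3.32 = 4.32
Node W: 1 + (0.78×3.32 + 0.22×1) = 3.8096

3.81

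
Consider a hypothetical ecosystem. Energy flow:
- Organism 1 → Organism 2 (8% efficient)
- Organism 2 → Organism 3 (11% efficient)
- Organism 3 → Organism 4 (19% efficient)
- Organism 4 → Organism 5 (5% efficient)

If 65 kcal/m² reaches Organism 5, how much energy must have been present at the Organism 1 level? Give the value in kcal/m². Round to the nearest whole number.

777512 kcal/m²

Cumulative transfer efficiency: 0.08 × 0.11 × 0.19 × 0.05 = 0.0000836
Organism 1 energy = 65 / 0.0000836 = 777512 kcal/m²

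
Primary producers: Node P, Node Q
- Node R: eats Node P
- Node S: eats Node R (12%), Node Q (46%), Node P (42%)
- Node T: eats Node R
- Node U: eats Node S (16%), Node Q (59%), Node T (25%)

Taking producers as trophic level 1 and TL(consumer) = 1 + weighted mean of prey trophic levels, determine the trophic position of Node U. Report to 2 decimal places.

Node R: 1 + 1 = 2
Node S: 1 + (0.12×2 + 0.46×1 + 0.42×1) = 2.12
Node T: 1 + 2 = 3
Node U: 1 + (0.16×2.12 + 0.59×1 + 0.25×3) = 2.6792

2.68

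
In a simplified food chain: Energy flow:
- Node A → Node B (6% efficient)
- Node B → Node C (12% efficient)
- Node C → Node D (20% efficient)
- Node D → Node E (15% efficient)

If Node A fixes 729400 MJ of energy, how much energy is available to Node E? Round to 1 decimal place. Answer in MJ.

157.6 MJ

Node B: 729400 × 0.06 = 43764 MJ
Node C: 43764 × 0.12 = 5251.68 MJ
Node D: 5251.68 × 0.2 = 1050.336 MJ
Node E: 1050.336 × 0.15 = 157.5504 MJ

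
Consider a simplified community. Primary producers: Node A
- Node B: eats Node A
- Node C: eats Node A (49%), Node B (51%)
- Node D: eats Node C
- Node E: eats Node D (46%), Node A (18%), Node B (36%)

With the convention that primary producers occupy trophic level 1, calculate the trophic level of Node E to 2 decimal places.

3.51

Node B: 1 + 1 = 2
Node C: 1 + (0.49×1 + 0.51×2) = 2.51
Node D: 1 + 2.51 = 3.51
Node E: 1 + (0.46×3.51 + 0.18×1 + 0.36×2) = 3.5146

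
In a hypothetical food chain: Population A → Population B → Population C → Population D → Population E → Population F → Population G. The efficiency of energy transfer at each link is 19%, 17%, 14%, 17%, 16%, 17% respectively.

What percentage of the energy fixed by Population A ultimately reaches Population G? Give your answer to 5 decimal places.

Product of link efficiencies: 0.19 × 0.17 × 0.14 × 0.17 × 0.16 × 0.17 = 0.000020909728
As a percentage: 0.000020909728 × 100 = 0.00209%

0.00209%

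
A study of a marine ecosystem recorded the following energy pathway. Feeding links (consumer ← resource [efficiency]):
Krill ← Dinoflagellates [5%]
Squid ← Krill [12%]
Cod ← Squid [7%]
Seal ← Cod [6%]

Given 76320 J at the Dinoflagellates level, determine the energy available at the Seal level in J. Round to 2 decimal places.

Krill: 76320 × 0.05 = 3816 J
Squid: 3816 × 0.12 = 457.92 J
Cod: 457.92 × 0.07 = 32.0544 J
Seal: 32.0544 × 0.06 = 1.923264 J

1.92 J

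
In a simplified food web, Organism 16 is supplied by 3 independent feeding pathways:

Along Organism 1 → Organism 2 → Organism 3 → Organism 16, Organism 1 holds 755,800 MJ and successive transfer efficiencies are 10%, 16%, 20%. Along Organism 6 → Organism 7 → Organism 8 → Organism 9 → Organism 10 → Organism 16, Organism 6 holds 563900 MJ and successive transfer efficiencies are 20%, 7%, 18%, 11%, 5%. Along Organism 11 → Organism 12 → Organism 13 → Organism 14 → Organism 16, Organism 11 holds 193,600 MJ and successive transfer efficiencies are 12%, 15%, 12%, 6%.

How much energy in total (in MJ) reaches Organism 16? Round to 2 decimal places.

Via Organism 1: 755800 × 0.1 × 0.16 × 0.2 = 2418.56 MJ
Via Organism 6: 563900 × 0.2 × 0.07 × 0.18 × 0.11 × 0.05 = 7.815654 MJ
Via Organism 11: 193600 × 0.12 × 0.15 × 0.12 × 0.06 = 25.09056 MJ
Total at Organism 16: 2418.56 + 7.815654 + 25.09056 = 2451.466214 MJ

2451.47 MJ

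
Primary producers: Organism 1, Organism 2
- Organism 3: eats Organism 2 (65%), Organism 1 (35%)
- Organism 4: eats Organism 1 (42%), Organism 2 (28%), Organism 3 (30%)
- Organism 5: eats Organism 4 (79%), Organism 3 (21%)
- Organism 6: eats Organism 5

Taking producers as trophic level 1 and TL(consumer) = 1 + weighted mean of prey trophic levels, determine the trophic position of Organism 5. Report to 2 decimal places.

3.24

Organism 3: 1 + (0.65×1 + 0.35×1) = 2
Organism 4: 1 + (0.42×1 + 0.28×1 + 0.3×2) = 2.3
Organism 5: 1 + (0.79×2.3 + 0.21×2) = 3.237
Organism 6: 1 + 3.237 = 4.237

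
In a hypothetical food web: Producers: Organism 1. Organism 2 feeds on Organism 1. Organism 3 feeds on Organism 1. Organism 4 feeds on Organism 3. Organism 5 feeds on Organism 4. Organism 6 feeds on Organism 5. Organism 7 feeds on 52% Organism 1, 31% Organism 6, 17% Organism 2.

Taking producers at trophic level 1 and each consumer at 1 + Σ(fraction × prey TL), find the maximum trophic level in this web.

5

Organism 2: 1 + 1 = 2
Organism 3: 1 + 1 = 2
Organism 4: 1 + 2 = 3
Organism 5: 1 + 3 = 4
Organism 6: 1 + 4 = 5
Organism 7: 1 + (0.52×1 + 0.31×5 + 0.17×2) = 3.41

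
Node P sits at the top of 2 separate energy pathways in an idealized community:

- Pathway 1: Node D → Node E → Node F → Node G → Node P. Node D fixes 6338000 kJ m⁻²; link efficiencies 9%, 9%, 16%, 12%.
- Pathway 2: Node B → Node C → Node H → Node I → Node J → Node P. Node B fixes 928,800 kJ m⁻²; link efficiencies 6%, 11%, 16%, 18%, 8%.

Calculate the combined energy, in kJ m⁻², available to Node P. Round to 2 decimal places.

999.81 kJ m⁻²

Pathway 1: 6338000 × 0.09 × 0.09 × 0.16 × 0.12 = 985.68576 kJ m⁻²
Pathway 2: 928800 × 0.06 × 0.11 × 0.16 × 0.18 × 0.08 = 14.12370432 kJ m⁻²
Total at Node P: 985.68576 + 14.12370432 = 999.80946432 kJ m⁻²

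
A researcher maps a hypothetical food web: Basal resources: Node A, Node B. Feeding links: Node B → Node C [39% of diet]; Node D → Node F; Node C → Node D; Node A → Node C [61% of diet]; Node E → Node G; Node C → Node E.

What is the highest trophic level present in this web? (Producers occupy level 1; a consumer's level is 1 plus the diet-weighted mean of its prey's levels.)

4

Node C: 1 + (0.61×1 + 0.39×1) = 2
Node D: 1 + 2 = 3
Node E: 1 + 2 = 3
Node F: 1 + 3 = 4
Node G: 1 + 3 = 4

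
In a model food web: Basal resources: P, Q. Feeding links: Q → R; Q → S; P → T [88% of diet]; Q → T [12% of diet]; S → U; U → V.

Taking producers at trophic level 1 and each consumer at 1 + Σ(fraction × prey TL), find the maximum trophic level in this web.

4

R: 1 + 1 = 2
S: 1 + 1 = 2
T: 1 + (0.88×1 + 0.12×1) = 2
U: 1 + 2 = 3
V: 1 + 3 = 4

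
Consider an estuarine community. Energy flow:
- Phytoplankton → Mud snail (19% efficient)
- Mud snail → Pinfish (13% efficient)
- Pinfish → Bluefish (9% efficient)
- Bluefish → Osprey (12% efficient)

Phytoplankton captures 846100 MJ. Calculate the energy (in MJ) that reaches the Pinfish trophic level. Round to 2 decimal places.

Mud snail: 846100 × 0.19 = 160759 MJ
Pinfish: 160759 × 0.13 = 20898.67 MJ

20898.67 MJ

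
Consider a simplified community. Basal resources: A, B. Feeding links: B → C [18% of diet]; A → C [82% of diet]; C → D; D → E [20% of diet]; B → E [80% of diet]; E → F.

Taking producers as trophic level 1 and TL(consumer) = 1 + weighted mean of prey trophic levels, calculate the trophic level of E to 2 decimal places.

C: 1 + (0.18×1 + 0.82×1) = 2
D: 1 + 2 = 3
E: 1 + (0.2×3 + 0.8×1) = 2.4
F: 1 + 2.4 = 3.4

2.40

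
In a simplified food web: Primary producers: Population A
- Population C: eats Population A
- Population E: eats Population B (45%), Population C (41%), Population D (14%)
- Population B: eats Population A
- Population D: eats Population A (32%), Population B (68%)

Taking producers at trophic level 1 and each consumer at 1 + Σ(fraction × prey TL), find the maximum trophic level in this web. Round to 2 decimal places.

Population B: 1 + 1 = 2
Population C: 1 + 1 = 2
Population D: 1 + (0.32×1 + 0.68×2) = 2.68
Population E: 1 + (0.45×2 + 0.41×2 + 0.14×2.68) = 3.0952

3.10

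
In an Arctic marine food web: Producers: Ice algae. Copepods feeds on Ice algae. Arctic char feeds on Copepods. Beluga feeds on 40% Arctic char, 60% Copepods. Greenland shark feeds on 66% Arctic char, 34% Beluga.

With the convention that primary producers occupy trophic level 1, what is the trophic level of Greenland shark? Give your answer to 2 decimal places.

4.14

Copepods: 1 + 1 = 2
Arctic char: 1 + 2 = 3
Beluga: 1 + (0.4×3 + 0.6×2) = 3.4
Greenland shark: 1 + (0.66×3 + 0.34×3.4) = 4.136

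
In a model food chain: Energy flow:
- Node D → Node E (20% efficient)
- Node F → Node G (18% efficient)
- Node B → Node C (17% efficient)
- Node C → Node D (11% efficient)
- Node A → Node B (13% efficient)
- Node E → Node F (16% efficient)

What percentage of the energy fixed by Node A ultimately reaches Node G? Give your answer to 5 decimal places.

0.00140%

Product of link efficiencies: 0.13 × 0.17 × 0.11 × 0.2 × 0.16 × 0.18 = 0.00001400256
As a percentage: 0.00001400256 × 100 = 0.00140%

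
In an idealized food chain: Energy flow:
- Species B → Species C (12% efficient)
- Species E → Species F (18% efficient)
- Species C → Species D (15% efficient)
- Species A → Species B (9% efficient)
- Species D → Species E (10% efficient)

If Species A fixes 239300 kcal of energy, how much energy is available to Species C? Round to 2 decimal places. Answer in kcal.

2584.44 kcal

Species B: 239300 × 0.09 = 21537 kcal
Species C: 21537 × 0.12 = 2584.44 kcal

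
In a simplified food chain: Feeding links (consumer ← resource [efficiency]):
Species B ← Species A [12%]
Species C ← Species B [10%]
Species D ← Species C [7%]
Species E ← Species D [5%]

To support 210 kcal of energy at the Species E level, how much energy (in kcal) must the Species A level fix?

5000000 kcal

Cumulative transfer efficiency: 0.12 × 0.1 × 0.07 × 0.05 = 0.000042
Species A energy = 210 / 0.000042 = 5000000 kcal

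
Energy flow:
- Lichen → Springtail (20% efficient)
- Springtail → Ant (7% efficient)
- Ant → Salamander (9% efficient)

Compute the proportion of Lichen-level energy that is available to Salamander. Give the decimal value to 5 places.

0.00126

Product of link efficiencies: 0.2 × 0.07 × 0.09 = 0.00126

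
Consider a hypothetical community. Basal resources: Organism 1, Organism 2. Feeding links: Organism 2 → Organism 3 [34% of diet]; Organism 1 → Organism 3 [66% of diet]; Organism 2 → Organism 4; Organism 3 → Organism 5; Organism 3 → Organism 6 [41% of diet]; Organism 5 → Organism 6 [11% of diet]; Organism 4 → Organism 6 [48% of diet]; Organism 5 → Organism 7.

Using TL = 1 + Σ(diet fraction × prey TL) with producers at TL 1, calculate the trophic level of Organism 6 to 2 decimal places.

Organism 3: 1 + (0.34×1 + 0.66×1) = 2
Organism 4: 1 + 1 = 2
Organism 5: 1 + 2 = 3
Organism 6: 1 + (0.41×2 + 0.11×3 + 0.48×2) = 3.11
Organism 7: 1 + 3 = 4

3.11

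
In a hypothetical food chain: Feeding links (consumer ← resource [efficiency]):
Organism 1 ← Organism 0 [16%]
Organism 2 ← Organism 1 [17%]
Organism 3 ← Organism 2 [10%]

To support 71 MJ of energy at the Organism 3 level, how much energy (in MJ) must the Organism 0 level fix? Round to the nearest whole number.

Cumulative transfer efficiency: 0.16 × 0.17 × 0.1 = 0.00272
Organism 0 energy = 71 / 0.00272 = 26103 MJ

26103 MJ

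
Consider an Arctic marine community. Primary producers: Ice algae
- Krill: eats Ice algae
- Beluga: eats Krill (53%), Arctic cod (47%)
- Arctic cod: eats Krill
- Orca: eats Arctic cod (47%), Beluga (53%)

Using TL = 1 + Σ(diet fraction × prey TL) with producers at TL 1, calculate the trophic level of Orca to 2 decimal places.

4.25

Krill: 1 + 1 = 2
Arctic cod: 1 + 2 = 3
Beluga: 1 + (0.53×2 + 0.47×3) = 3.47
Orca: 1 + (0.47×3 + 0.53×3.47) = 4.2491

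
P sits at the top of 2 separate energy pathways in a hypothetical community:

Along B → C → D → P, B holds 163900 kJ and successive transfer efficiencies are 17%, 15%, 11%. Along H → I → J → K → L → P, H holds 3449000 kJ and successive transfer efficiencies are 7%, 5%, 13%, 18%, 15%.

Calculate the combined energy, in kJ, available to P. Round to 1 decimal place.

Via B: 163900 × 0.17 × 0.15 × 0.11 = 459.7395 kJ
Via H: 3449000 × 0.07 × 0.05 × 0.13 × 0.18 × 0.15 = 42.370965 kJ
Total at P: 459.7395 + 42.370965 = 502.110465 kJ

502.1 kJ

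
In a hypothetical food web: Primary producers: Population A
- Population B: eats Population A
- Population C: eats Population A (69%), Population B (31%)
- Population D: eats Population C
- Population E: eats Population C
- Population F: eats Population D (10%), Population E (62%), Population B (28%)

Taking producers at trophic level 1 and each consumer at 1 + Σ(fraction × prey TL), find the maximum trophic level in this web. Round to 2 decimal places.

Population B: 1 + 1 = 2
Population C: 1 + (0.69×1 + 0.31×2) = 2.31
Population D: 1 + 2.31 = 3.31
Population E: 1 + 2.31 = 3.31
Population F: 1 + (0.1×3.31 + 0.62×3.31 + 0.28×2) = 3.9432

3.94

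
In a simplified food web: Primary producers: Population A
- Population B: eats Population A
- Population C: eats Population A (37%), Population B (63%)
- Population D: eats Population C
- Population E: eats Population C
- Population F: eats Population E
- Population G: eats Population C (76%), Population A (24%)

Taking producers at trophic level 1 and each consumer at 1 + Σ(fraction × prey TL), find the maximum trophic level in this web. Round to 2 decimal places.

Population B: 1 + 1 = 2
Population C: 1 + (0.37×1 + 0.63×2) = 2.63
Population D: 1 + 2.63 = 3.63
Population E: 1 + 2.63 = 3.63
Population F: 1 + 3.63 = 4.63
Population G: 1 + (0.76×2.63 + 0.24×1) = 3.2388

4.63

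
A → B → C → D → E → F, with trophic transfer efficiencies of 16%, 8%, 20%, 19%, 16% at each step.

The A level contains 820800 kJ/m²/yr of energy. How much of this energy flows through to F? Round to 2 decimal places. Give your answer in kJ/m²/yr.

B: 820800 × 0.16 = 131328 kJ/m²/yr
C: 131328 × 0.08 = 10506.24 kJ/m²/yr
D: 10506.24 × 0.2 = 2101.248 kJ/m²/yr
E: 2101.248 × 0.19 = 399.23712 kJ/m²/yr
F: 399.23712 × 0.16 = 63.8779392 kJ/m²/yr

63.88 kJ/m²/yr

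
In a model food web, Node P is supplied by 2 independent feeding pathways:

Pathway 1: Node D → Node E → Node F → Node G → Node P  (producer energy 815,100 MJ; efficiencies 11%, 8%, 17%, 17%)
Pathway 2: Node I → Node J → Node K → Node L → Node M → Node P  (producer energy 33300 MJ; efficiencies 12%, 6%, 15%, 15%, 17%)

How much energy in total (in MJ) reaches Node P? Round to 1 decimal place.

Pathway 1: 815100 × 0.11 × 0.08 × 0.17 × 0.17 = 207.296232 MJ
Pathway 2: 33300 × 0.12 × 0.06 × 0.15 × 0.15 × 0.17 = 0.917082 MJ
Total at Node P: 207.296232 + 0.917082 = 208.213314 MJ

208.2 MJ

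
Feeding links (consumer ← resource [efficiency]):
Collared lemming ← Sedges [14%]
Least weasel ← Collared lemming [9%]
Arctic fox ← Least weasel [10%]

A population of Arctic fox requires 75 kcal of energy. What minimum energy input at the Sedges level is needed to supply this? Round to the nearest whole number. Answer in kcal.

Cumulative transfer efficiency: 0.14 × 0.09 × 0.1 = 0.00126
Sedges energy = 75 / 0.00126 = 59524 kcal

59524 kcal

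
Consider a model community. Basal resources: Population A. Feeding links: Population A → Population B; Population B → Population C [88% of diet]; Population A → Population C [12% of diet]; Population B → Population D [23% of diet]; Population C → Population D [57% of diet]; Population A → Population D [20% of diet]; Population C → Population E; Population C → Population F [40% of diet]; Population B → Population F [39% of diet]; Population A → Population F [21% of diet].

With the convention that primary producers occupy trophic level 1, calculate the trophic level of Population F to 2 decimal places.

3.14

Population B: 1 + 1 = 2
Population C: 1 + (0.88×2 + 0.12×1) = 2.88
Population D: 1 + (0.23×2 + 0.57×2.88 + 0.2×1) = 3.3016
Population E: 1 + 2.88 = 3.88
Population F: 1 + (0.4×2.88 + 0.39×2 + 0.21×1) = 3.142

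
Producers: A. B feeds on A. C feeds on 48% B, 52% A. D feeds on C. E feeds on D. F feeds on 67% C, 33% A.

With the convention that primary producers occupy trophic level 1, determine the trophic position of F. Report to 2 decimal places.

B: 1 + 1 = 2
C: 1 + (0.48×2 + 0.52×1) = 2.48
D: 1 + 2.48 = 3.48
E: 1 + 3.48 = 4.48
F: 1 + (0.67×2.48 + 0.33×1) = 2.9916

2.99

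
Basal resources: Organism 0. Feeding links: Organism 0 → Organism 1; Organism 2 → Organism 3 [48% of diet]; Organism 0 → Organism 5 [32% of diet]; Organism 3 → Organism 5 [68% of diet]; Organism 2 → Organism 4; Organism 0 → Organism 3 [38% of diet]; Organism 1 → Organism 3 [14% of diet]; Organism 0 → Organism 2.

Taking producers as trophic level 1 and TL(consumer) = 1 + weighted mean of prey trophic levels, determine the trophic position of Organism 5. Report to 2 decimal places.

Organism 1: 1 + 1 = 2
Organism 2: 1 + 1 = 2
Organism 3: 1 + (0.48×2 + 0.38×1 + 0.14×2) = 2.62
Organism 4: 1 + 2 = 3
Organism 5: 1 + (0.68×2.62 + 0.32×1) = 3.1016

3.10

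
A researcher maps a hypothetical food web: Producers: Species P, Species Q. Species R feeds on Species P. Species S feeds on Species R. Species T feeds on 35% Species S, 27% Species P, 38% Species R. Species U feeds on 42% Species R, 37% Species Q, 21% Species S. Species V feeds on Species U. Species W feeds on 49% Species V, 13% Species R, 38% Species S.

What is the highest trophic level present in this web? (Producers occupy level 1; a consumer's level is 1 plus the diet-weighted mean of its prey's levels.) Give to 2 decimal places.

4.28

Species R: 1 + 1 = 2
Species S: 1 + 2 = 3
Species T: 1 + (0.35×3 + 0.27×1 + 0.38×2) = 3.08
Species U: 1 + (0.42×2 + 0.37×1 + 0.21×3) = 2.84
Species V: 1 + 2.84 = 3.84
Species W: 1 + (0.49×3.84 + 0.13×2 + 0.38×3) = 4.2816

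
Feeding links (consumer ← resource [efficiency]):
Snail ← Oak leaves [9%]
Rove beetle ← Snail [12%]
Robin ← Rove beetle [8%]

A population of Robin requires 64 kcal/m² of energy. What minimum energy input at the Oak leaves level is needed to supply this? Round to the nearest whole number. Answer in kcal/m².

74074 kcal/m²

Cumulative transfer efficiency: 0.09 × 0.12 × 0.08 = 0.000864
Oak leaves energy = 64 / 0.000864 = 74074 kcal/m²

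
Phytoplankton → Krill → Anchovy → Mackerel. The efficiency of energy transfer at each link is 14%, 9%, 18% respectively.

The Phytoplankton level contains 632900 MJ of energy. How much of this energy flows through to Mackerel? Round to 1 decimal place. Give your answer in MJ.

Krill: 632900 × 0.14 = 88606 MJ
Anchovy: 88606 × 0.09 = 7974.54 MJ
Mackerel: 7974.54 × 0.18 = 1435.4172 MJ

1435.4 MJ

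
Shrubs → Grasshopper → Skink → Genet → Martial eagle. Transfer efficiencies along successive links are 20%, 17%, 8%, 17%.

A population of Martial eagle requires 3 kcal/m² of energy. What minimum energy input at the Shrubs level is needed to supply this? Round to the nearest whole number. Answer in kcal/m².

Cumulative transfer efficiency: 0.2 × 0.17 × 0.08 × 0.17 = 0.0004624
Shrubs energy = 3 / 0.0004624 = 6488 kcal/m²

6488 kcal/m²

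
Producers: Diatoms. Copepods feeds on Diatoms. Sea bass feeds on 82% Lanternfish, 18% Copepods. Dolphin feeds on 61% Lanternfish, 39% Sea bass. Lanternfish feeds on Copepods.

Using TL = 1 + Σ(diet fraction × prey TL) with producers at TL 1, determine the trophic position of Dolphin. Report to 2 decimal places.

4.32

Copepods: 1 + 1 = 2
Lanternfish: 1 + 2 = 3
Sea bass: 1 + (0.82×3 + 0.18×2) = 3.82
Dolphin: 1 + (0.61×3 + 0.39×3.82) = 4.3198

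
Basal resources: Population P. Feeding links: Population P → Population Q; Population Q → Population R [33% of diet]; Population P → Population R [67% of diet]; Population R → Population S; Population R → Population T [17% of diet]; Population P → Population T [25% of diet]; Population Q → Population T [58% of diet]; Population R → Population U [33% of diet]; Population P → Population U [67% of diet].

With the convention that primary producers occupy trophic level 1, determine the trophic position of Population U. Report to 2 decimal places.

2.44

Population Q: 1 + 1 = 2
Population R: 1 + (0.33×2 + 0.67×1) = 2.33
Population S: 1 + 2.33 = 3.33
Population T: 1 + (0.17×2.33 + 0.25×1 + 0.58×2) = 2.8061
Population U: 1 + (0.33×2.33 + 0.67×1) = 2.4389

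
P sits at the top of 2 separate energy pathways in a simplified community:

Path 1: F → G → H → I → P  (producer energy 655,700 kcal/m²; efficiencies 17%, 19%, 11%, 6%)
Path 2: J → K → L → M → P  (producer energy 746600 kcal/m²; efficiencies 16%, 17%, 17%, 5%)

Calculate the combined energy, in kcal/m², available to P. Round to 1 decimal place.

312.4 kcal/m²

Path 1: 655700 × 0.17 × 0.19 × 0.11 × 0.06 = 139.782126 kcal/m²
Path 2: 746600 × 0.16 × 0.17 × 0.17 × 0.05 = 172.61392 kcal/m²
Total at P: 139.782126 + 172.61392 = 312.396046 kcal/m²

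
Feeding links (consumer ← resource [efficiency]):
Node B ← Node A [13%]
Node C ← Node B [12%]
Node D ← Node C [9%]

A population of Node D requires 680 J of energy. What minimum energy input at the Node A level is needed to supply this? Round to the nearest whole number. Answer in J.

484330 J

Cumulative transfer efficiency: 0.13 × 0.12 × 0.09 = 0.001404
Node A energy = 680 / 0.001404 = 484330 J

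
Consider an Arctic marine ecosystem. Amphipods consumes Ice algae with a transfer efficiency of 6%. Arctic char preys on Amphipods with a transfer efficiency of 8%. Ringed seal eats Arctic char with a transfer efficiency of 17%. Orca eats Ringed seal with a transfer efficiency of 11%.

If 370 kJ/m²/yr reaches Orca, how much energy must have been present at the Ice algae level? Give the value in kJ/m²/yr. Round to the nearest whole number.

4122103 kJ/m²/yr

Cumulative transfer efficiency: 0.06 × 0.08 × 0.17 × 0.11 = 0.00008976
Ice algae energy = 370 / 0.00008976 = 4122103 kJ/m²/yr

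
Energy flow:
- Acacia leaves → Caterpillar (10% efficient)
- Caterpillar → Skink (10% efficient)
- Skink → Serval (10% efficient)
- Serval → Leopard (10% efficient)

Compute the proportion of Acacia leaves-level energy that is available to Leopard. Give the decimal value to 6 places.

Product of link efficiencies: 0.1 × 0.1 × 0.1 × 0.1 = 0.0001

0.000100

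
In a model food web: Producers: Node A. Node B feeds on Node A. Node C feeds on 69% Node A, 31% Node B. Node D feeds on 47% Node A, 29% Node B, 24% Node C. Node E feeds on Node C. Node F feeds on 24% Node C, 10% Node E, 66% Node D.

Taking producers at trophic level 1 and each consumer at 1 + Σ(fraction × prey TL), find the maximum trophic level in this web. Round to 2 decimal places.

Node B: 1 + 1 = 2
Node C: 1 + (0.69×1 + 0.31×2) = 2.31
Node D: 1 + (0.47×1 + 0.29×2 + 0.24×2.31) = 2.6044
Node E: 1 + 2.31 = 3.31
Node F: 1 + (0.24×2.31 + 0.1×3.31 + 0.66×2.6044) = 3.604304

3.60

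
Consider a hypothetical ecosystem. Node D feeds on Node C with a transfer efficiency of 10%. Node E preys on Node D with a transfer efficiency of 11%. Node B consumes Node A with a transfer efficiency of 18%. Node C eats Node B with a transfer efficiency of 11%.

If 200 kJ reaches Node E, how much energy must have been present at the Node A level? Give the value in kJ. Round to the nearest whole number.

Cumulative transfer efficiency: 0.18 × 0.11 × 0.1 × 0.11 = 0.0002178
Node A energy = 200 / 0.0002178 = 918274 kJ

918274 kJ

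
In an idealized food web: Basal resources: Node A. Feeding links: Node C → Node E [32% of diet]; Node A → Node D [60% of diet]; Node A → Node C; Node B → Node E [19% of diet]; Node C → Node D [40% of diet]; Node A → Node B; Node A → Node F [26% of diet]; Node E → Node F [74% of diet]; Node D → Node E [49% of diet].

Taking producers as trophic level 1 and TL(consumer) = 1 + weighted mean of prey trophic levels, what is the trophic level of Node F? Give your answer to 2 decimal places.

Node B: 1 + 1 = 2
Node C: 1 + 1 = 2
Node D: 1 + (0.6×1 + 0.4×2) = 2.4
Node E: 1 + (0.49×2.4 + 0.32×2 + 0.19×2) = 3.196
Node F: 1 + (0.26×1 + 0.74×3.196) = 3.62504

3.63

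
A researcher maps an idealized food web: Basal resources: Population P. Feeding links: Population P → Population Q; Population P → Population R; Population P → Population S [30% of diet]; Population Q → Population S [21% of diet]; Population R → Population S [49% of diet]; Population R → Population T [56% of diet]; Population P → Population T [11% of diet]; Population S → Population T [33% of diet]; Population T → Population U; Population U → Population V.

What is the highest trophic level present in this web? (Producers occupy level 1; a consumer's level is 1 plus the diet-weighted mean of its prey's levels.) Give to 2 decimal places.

Population Q: 1 + 1 = 2
Population R: 1 + 1 = 2
Population S: 1 + (0.3×1 + 0.21×2 + 0.49×2) = 2.7
Population T: 1 + (0.56×2 + 0.11×1 + 0.33×2.7) = 3.121
Population U: 1 + 3.121 = 4.121
Population V: 1 + 4.121 = 5.121

5.12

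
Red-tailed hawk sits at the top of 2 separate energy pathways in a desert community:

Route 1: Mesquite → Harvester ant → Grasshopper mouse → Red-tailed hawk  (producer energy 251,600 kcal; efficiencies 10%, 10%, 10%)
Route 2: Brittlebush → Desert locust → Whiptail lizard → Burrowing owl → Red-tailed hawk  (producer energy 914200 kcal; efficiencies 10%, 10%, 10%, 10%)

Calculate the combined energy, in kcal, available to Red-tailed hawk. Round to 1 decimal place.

343.0 kcal

Route 1: 251600 × 0.1 × 0.1 × 0.1 = 251.6 kcal
Route 2: 914200 × 0.1 × 0.1 × 0.1 × 0.1 = 91.42 kcal
Total at Red-tailed hawk: 251.6 + 91.42 = 343.02 kcal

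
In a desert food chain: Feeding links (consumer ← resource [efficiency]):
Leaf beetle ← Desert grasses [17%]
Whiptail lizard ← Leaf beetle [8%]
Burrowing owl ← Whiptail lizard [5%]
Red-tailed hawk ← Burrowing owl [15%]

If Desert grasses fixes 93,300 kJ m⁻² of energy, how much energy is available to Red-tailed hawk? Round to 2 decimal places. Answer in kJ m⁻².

9.52 kJ m⁻²

Leaf beetle: 93300 × 0.17 = 15861 kJ m⁻²
Whiptail lizard: 15861 × 0.08 = 1268.88 kJ m⁻²
Burrowing owl: 1268.88 × 0.05 = 63.444 kJ m⁻²
Red-tailed hawk: 63.444 × 0.15 = 9.5166 kJ m⁻²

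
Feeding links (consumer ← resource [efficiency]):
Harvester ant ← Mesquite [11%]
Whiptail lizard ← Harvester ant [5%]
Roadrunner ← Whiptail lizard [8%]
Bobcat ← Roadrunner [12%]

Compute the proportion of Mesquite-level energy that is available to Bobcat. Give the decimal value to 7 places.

Product of link efficiencies: 0.11 × 0.05 × 0.08 × 0.12 = 0.0000528

0.0000528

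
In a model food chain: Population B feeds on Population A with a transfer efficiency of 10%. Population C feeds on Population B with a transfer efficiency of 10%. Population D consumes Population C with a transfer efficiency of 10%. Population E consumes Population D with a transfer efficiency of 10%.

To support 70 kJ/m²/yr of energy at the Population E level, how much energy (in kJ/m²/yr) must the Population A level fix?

700000 kJ/m²/yr

Cumulative transfer efficiency: 0.1 × 0.1 × 0.1 × 0.1 = 0.0001
Population A energy = 70 / 0.0001 = 700000 kJ/m²/yr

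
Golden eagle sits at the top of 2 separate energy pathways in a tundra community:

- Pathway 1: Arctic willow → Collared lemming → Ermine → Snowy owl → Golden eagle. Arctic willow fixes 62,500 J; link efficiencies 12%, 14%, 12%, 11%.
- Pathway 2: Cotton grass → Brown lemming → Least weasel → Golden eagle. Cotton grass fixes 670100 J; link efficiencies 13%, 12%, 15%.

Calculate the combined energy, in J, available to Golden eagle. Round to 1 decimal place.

Pathway 1: 62500 × 0.12 × 0.14 × 0.12 × 0.11 = 13.86 J
Pathway 2: 670100 × 0.13 × 0.12 × 0.15 = 1568.034 J
Total at Golden eagle: 13.86 + 1568.034 = 1581.894 J

1581.9 J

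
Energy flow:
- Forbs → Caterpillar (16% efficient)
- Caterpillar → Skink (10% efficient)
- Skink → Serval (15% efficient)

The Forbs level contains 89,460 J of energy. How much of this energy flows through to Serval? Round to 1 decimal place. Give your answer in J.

Caterpillar: 89460 × 0.16 = 14313.6 J
Skink: 14313.6 × 0.1 = 1431.36 J
Serval: 1431.36 × 0.15 = 214.704 J

214.7 J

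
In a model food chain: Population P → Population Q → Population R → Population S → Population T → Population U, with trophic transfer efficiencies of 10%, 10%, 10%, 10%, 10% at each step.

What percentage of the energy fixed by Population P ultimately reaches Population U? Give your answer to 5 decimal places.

0.00100%

Product of link efficiencies: 0.1 × 0.1 × 0.1 × 0.1 × 0.1 = 0.00001
As a percentage: 0.00001 × 100 = 0.00100%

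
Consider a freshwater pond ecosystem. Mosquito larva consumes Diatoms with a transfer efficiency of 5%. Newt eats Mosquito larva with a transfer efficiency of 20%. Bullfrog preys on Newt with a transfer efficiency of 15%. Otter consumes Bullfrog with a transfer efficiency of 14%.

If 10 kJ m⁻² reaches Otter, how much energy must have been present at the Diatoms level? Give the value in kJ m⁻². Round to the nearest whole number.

Cumulative transfer efficiency: 0.05 × 0.2 × 0.15 × 0.14 = 0.00021
Diatoms energy = 10 / 0.00021 = 47619 kJ m⁻²

47619 kJ m⁻²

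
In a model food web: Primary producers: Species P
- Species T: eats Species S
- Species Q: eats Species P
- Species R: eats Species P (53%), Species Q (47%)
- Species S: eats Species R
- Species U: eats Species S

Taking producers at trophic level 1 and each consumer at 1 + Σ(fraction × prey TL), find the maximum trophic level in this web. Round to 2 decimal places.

4.47

Species Q: 1 + 1 = 2
Species R: 1 + (0.53×1 + 0.47×2) = 2.47
Species S: 1 + 2.47 = 3.47
Species T: 1 + 3.47 = 4.47
Species U: 1 + 3.47 = 4.47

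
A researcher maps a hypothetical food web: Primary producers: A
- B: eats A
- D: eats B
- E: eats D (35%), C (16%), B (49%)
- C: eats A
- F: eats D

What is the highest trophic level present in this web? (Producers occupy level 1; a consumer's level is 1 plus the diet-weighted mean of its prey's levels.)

B: 1 + 1 = 2
C: 1 + 1 = 2
D: 1 + 2 = 3
E: 1 + (0.35×3 + 0.16×2 + 0.49×2) = 3.35
F: 1 + 3 = 4

4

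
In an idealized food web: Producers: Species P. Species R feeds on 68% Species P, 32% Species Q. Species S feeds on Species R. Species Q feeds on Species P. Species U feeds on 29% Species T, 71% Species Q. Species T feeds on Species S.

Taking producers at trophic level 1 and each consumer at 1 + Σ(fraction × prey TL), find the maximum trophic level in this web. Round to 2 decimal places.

4.32

Species Q: 1 + 1 = 2
Species R: 1 + (0.68×1 + 0.32×2) = 2.32
Species S: 1 + 2.32 = 3.32
Species T: 1 + 3.32 = 4.32
Species U: 1 + (0.29×4.32 + 0.71×2) = 3.6728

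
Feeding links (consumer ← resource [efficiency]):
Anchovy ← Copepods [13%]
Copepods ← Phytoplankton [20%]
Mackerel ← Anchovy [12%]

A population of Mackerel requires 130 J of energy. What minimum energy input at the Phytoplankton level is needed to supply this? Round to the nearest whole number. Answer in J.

Cumulative transfer efficiency: 0.2 × 0.13 × 0.12 = 0.00312
Phytoplankton energy = 130 / 0.00312 = 41667 J

41667 J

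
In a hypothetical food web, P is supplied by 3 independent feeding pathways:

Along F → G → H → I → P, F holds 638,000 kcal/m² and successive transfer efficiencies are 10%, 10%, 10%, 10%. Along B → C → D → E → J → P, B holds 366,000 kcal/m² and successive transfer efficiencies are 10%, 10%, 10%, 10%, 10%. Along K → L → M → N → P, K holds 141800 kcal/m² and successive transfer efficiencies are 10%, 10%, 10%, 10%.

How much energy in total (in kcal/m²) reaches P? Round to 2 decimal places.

81.64 kcal/m²

Via F: 638000 × 0.1 × 0.1 × 0.1 × 0.1 = 63.8 kcal/m²
Via B: 366000 × 0.1 × 0.1 × 0.1 × 0.1 × 0.1 = 3.66 kcal/m²
Via K: 141800 × 0.1 × 0.1 × 0.1 × 0.1 = 14.18 kcal/m²
Total at P: 63.8 + 3.66 + 14.18 = 81.64 kcal/m²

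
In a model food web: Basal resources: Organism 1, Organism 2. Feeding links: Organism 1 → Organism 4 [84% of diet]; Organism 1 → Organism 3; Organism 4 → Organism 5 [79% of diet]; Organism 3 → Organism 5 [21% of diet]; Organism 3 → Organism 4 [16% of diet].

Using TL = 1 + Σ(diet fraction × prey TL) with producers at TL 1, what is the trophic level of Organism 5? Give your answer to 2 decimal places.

3.13

Organism 3: 1 + 1 = 2
Organism 4: 1 + (0.16×2 + 0.84×1) = 2.16
Organism 5: 1 + (0.79×2.16 + 0.21×2) = 3.1264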